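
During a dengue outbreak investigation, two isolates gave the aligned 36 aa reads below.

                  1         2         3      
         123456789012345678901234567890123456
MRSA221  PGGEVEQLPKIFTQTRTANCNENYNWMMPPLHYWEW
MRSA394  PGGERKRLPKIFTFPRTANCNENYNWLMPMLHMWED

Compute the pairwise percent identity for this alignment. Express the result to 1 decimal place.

Differing sites — 5:V/R; 6:E/K; 7:Q/R; 14:Q/F; 15:T/P; 27:M/L; 30:P/M; 33:Y/M; 36:W/D.
27 of the 36 sites match, so the percent identity is 27/36 × 100 = 75.0%.

75.0%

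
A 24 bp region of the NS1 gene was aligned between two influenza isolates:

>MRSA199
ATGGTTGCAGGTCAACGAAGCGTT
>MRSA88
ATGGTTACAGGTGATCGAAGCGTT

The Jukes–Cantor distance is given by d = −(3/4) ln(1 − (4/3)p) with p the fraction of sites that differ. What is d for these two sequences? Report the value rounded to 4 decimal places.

0.1367

Differing sites — 7:G/A; 13:C/G; 15:A/T.
p = 3/24 = 0.125000.
d = −0.75 · ln(1 − (4/3)·0.125000) = −0.75 · ln(0.833333) = −0.75 · (-0.182322) = 0.1367.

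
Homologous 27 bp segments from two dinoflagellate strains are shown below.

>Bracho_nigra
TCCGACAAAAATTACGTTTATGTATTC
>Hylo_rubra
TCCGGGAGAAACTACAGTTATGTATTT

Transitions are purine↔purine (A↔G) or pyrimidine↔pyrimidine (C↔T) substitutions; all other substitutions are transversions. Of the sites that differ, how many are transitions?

The sequences differ at positions 5 (A/G, transition), 6 (C/G, transversion), 8 (A/G, transition), 12 (T/C, transition), 16 (G/A, transition), 17 (T/G, transversion), 27 (C/T, transition).
Of the 7 differences, 5 transitions and 2 transversions, so the answer is 5.

5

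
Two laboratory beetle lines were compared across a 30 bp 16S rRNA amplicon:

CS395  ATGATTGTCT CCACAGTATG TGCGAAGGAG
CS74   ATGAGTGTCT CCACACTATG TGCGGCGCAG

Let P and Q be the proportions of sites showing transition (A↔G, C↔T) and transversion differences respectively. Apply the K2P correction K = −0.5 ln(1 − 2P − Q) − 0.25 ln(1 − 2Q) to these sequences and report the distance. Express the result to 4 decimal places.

0.1891

Differing sites — 5:T/G (Tv); 16:G/C (Tv); 25:A/G (Ti); 26:A/C (Tv); 28:G/C (Tv).
Of the 5 differences, 1 transition and 4 transversions over 30 sites: P = 1/30 = 0.033333, Q = 4/30 = 0.133333.
d = −0.5·ln(0.800001) − 0.25·ln(0.733334) = −0.5·(-0.223142) − 0.25·(-0.310154) = 0.1891.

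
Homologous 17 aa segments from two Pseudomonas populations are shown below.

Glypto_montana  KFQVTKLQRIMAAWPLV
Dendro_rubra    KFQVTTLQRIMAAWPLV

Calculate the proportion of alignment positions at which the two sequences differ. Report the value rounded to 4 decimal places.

0.0588

Differing sites — 6:K/T.
There are 1 differences over 17 sites, so p = 1/17 = 0.0588.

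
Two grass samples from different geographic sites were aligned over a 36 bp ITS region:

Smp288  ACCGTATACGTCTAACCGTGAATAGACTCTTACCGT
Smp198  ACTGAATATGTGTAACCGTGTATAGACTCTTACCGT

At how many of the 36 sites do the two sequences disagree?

Mismatches occur at site 3 (C↔T), site 5 (T↔A), site 9 (C↔T), site 12 (C↔G), site 21 (A↔T).
That gives 5 mismatches out of 36 aligned sites, so the Hamming distance is 5.

5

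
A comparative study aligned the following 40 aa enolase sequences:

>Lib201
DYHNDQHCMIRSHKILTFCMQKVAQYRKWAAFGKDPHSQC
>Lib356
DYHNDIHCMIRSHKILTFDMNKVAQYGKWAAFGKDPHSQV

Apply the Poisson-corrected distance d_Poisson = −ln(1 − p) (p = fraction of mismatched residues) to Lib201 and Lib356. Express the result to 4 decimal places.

The sequences differ at positions 6 (Q/I), 19 (C/D), 21 (Q/N), 27 (R/G), 40 (C/V).
p = 5/40 = 0.125000.
d = −ln(1 − 0.125000) = −ln(0.875000) = 0.1335.

0.1335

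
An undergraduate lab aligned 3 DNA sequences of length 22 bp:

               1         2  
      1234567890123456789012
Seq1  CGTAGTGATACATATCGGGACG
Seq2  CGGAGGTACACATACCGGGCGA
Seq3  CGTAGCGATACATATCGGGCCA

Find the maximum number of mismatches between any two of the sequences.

Pairwise Hamming distances:
  Seq1 vs Seq2: 8
  Seq1 vs Seq3: 3
  Seq2 vs Seq3: 6
The largest is 8, between Seq1 and Seq2.

8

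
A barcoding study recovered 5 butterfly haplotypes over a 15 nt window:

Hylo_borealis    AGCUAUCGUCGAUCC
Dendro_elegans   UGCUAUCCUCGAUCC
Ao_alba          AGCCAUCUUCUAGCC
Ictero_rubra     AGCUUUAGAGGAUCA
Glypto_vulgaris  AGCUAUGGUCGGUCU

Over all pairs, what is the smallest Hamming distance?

Pairwise Hamming distances:
  Hylo_borealis vs Dendro_elegans: 2
  Hylo_borealis vs Ao_alba: 4
  Hylo_borealis vs Ictero_rubra: 5
  Hylo_borealis vs Glypto_vulgaris: 3
  Dendro_elegans vs Ao_alba: 5
  Dendro_elegans vs Ictero_rubra: 7
  Dendro_elegans vs Glypto_vulgaris: 5
  Ao_alba vs Ictero_rubra: 9
  Ao_alba vs Glypto_vulgaris: 7
  Ictero_rubra vs Glypto_vulgaris: 6
The smallest is 2, between Hylo_borealis and Dendro_elegans.

2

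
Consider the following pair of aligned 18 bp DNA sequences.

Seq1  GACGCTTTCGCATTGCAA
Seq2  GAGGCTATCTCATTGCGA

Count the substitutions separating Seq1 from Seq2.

4

The sequences differ at positions 3 (C/G), 7 (T/A), 10 (G/T), 17 (A/G).
That gives 4 mismatches out of 18 aligned sites, so the Hamming distance is 4.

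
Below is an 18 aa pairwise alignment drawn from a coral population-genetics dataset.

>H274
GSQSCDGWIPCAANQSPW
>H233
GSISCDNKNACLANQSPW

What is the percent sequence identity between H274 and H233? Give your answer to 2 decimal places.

66.67%

The sequences differ at positions 3 (Q/I), 7 (G/N), 8 (W/K), 9 (I/N), 10 (P/A), 12 (A/L).
12 of the 18 sites match, so the percent identity is 12/18 × 100 = 66.67%.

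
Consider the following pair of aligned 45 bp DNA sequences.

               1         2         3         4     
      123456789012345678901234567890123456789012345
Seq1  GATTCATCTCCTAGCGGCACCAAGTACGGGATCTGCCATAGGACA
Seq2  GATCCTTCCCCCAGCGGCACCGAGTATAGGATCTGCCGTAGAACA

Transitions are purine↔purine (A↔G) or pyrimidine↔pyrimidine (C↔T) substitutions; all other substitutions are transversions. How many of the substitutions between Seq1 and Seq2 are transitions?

Differing sites — 4:T/C (Ti); 6:A/T (Tv); 9:T/C (Ti); 12:T/C (Ti); 22:A/G (Ti); 27:C/T (Ti); 28:G/A (Ti); 38:A/G (Ti); 42:G/A (Ti).
Of the 9 differences, 8 transitions and 1 transversion, so the answer is 8.

8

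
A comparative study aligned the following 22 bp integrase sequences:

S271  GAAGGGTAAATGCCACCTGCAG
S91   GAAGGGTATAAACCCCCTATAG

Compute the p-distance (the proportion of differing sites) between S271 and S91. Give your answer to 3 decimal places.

Mismatches occur at site 9 (A→T), site 11 (T→A), site 12 (G→A), site 15 (A→C), site 19 (G→A), site 20 (C→T).
There are 6 differences over 22 sites, so p = 6/22 = 0.273.

0.273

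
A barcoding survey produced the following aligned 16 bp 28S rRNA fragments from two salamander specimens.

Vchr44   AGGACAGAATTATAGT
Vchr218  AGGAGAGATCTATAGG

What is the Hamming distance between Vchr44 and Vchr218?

The sequences differ at positions 5 (C/G), 9 (A/T), 10 (T/C), 16 (T/G).
That gives 4 mismatches out of 16 aligned sites, so the Hamming distance is 4.

4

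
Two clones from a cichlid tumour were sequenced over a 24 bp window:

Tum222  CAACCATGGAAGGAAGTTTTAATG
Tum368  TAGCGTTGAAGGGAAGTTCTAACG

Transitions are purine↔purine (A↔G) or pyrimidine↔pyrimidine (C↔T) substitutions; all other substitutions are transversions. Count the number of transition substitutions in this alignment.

6

Mismatches occur at site 1 (C↔T, transition), site 3 (A↔G, transition), site 5 (C↔G, transversion), site 6 (A↔T, transversion), site 9 (G↔A, transition), site 11 (A↔G, transition), site 19 (T↔C, transition), site 23 (T↔C, transition).
Of the 8 differences, 6 transitions and 2 transversions, so the answer is 6.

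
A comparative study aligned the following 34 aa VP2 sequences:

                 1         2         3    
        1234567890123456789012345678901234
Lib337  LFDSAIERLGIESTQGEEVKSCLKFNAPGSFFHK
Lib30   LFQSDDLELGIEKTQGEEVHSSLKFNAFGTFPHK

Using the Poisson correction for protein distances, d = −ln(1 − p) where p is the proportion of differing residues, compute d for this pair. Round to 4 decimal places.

0.3909

The sequences differ at positions 3 (D/Q), 5 (A/D), 6 (I/D), 7 (E/L), 8 (R/E), 13 (S/K), 20 (K/H), 22 (C/S), 28 (P/F), 30 (S/T), 32 (F/P).
p = 11/34 = 0.323529.
d = −ln(1 − 0.323529) = −ln(0.676471) = 0.3909.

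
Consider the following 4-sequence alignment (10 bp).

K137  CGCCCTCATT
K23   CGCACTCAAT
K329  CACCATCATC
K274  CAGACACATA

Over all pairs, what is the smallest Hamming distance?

Pairwise Hamming distances:
  K137 vs K23: 2
  K137 vs K329: 3
  K137 vs K274: 5
  K23 vs K329: 5
  K23 vs K274: 5
  K329 vs K274: 5
The smallest is 2, between K137 and K23.

2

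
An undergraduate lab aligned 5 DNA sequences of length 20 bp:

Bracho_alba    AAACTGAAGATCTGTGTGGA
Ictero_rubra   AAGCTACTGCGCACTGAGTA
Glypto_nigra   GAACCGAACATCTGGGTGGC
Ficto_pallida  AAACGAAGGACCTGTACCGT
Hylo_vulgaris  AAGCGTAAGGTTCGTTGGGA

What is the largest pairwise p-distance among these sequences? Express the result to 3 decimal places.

0.750

Pairwise Hamming distances:
  Bracho_alba vs Ictero_rubra: 10
  Bracho_alba vs Glypto_nigra: 5
  Bracho_alba vs Ficto_pallida: 8
  Bracho_alba vs Hylo_vulgaris: 8
  Ictero_rubra vs Glypto_nigra: 15
  Ictero_rubra vs Ficto_pallida: 13
  Ictero_rubra vs Hylo_vulgaris: 12
  Glypto_nigra vs Ficto_pallida: 11
  Glypto_nigra vs Hylo_vulgaris: 12
  Ficto_pallida vs Hylo_vulgaris: 11
The largest is 15 mismatches, between Ictero_rubra and Glypto_nigra; p = 15/20 = 0.750.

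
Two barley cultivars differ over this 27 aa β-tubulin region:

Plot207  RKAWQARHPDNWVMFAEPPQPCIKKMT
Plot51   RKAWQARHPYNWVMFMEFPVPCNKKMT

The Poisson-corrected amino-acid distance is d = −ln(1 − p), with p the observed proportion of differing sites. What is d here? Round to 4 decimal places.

Mismatches occur at site 10 (D↔Y), site 16 (A↔M), site 18 (P↔F), site 20 (Q↔V), site 23 (I↔N).
p = 5/27 = 0.185185.
d = −ln(1 − 0.185185) = −ln(0.814815) = 0.2048.

0.2048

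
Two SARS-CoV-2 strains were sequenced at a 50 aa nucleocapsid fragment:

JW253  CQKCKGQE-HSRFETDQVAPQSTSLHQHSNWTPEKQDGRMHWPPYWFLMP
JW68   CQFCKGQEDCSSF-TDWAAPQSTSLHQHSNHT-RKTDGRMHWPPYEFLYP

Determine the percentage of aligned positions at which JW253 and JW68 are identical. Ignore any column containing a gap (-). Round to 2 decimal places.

Excluding the 3 gap columns leaves 47 comparable sites.
Differing sites — 3:K/F; 10:H/C; 12:R/S; 17:Q/W; 18:V/A; 31:W/H; 34:E/R; 36:Q/T; 46:W/E; 49:M/Y.
37 of the 47 comparable sites match, so the percent identity is 37/47 × 100 = 78.72%.

78.72%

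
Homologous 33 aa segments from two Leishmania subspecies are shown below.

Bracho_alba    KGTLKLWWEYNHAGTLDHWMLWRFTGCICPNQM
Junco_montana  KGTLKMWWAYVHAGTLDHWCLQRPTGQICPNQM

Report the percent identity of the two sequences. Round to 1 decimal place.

Differing sites — 6:L/M; 9:E/A; 11:N/V; 20:M/C; 22:W/Q; 24:F/P; 27:C/Q.
26 of the 33 sites match, so the percent identity is 26/33 × 100 = 78.8%.

78.8%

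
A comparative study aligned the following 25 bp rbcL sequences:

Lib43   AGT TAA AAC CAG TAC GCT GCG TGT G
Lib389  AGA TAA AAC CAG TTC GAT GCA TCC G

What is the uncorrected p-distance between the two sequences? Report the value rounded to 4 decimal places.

The sequences differ at positions 3 (T/A), 14 (A/T), 17 (C/A), 21 (G/A), 23 (G/C), 24 (T/C).
There are 6 differences over 25 sites, so p = 6/25 = 0.2400.

0.2400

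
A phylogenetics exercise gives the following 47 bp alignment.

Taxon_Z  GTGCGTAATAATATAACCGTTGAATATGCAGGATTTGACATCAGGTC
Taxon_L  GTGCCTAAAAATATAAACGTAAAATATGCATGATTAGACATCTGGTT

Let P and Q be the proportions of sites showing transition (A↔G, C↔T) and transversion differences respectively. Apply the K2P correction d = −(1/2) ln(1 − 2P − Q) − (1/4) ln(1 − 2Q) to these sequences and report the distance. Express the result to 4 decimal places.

The sequences differ at positions 5 (G/C, transversion), 9 (T/A, transversion), 17 (C/A, transversion), 21 (T/A, transversion), 22 (G/A, transition), 31 (G/T, transversion), 36 (T/A, transversion), 43 (A/T, transversion), 47 (C/T, transition).
Of the 9 differences, 2 transitions and 7 transversions over 47 sites: P = 2/47 = 0.042553, Q = 7/47 = 0.148936.
d = −0.5·ln(0.765958) − 0.25·ln(0.702128) = −0.5·(-0.266628) − 0.25·(-0.353640) = 0.2217.

0.2217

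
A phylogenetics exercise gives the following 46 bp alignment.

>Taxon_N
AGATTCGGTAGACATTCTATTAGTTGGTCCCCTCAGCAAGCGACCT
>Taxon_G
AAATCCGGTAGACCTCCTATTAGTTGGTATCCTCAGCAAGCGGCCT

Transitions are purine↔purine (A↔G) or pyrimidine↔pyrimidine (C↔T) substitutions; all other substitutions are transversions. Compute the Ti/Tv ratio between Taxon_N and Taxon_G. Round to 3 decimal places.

2.500

Differing sites — 2:G/A (Ti); 5:T/C (Ti); 14:A/C (Tv); 16:T/C (Ti); 29:C/A (Tv); 30:C/T (Ti); 43:A/G (Ti).
Of the 7 differences, 5 transitions and 2 transversions, so Ti/Tv = 5/2 = 2.500.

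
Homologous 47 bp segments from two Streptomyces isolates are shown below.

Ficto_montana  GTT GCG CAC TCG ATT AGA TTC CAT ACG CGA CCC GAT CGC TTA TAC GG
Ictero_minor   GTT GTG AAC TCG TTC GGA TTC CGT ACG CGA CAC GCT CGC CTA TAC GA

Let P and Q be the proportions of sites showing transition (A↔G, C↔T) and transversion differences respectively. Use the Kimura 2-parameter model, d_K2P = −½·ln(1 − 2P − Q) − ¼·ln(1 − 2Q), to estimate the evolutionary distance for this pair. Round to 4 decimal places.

Mismatches occur at site 5 (C→T, transition), site 7 (C→A, transversion), site 13 (A→T, transversion), site 15 (T→C, transition), site 16 (A→G, transition), site 23 (A→G, transition), site 32 (C→A, transversion), site 35 (A→C, transversion), site 40 (T→C, transition), site 47 (G→A, transition).
Of the 10 differences, 6 transitions and 4 transversions over 47 sites: P = 6/47 = 0.127660, Q = 4/47 = 0.085106.
d = −0.5·ln(0.659574) − 0.25·ln(0.829788) = −0.5·(-0.416161) − 0.25·(-0.186585) = 0.2547.

0.2547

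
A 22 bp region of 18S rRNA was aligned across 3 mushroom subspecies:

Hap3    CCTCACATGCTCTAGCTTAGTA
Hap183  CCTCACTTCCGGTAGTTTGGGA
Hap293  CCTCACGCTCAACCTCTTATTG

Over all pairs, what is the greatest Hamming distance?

13

Pairwise Hamming distances:
  Hap3 vs Hap183: 7
  Hap3 vs Hap293: 10
  Hap183 vs Hap293: 13
The largest is 13, between Hap183 and Hap293.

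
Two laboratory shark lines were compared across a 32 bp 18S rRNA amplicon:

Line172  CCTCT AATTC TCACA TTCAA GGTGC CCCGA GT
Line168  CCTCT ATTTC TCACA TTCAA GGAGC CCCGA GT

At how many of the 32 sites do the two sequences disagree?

Mismatches occur at site 7 (A↔T), site 23 (T↔A).
That gives 2 mismatches out of 32 aligned sites, so the Hamming distance is 2.

2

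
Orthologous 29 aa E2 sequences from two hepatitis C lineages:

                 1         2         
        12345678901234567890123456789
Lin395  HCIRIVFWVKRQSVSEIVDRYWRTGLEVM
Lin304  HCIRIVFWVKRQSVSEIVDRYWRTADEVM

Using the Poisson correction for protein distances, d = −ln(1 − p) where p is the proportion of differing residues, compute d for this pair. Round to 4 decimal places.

Mismatches occur at site 25 (G→A), site 26 (L→D).
p = 2/29 = 0.068966.
d = −ln(1 − 0.068966) = −ln(0.931034) = 0.0715.

0.0715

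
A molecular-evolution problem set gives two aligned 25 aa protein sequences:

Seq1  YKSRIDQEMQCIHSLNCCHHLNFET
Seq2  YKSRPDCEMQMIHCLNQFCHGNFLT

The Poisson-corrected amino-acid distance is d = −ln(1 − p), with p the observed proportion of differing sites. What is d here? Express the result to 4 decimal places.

0.4463

The sequences differ at positions 5 (I/P), 7 (Q/C), 11 (C/M), 14 (S/C), 17 (C/Q), 18 (C/F), 19 (H/C), 21 (L/G), 24 (E/L).
p = 9/25 = 0.360000.
d = −ln(1 − 0.360000) = −ln(0.640000) = 0.4463.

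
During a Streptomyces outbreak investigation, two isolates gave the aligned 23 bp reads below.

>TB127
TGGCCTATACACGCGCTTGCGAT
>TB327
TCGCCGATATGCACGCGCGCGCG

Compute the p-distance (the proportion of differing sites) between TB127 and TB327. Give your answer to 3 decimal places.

The sequences differ at positions 2 (G/C), 6 (T/G), 10 (C/T), 11 (A/G), 13 (G/A), 17 (T/G), 18 (T/C), 22 (A/C), 23 (T/G).
There are 9 differences over 23 sites, so p = 9/23 = 0.391.

0.391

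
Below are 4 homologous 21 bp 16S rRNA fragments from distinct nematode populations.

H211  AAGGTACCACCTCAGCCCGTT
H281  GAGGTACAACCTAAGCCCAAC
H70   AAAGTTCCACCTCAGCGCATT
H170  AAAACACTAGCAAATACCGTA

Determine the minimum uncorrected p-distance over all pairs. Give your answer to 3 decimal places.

Pairwise Hamming distances:
  H211 vs H281: 6
  H211 vs H70: 4
  H211 vs H170: 10
  H281 vs H70: 8
  H281 vs H170: 12
  H70 vs H170: 12
The smallest is 4 mismatches, between H211 and H70; p = 4/21 = 0.190.

0.190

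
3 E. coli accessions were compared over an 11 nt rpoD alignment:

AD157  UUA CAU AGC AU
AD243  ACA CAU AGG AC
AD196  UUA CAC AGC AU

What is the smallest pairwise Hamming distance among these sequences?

Pairwise Hamming distances:
  AD157 vs AD243: 4
  AD157 vs AD196: 1
  AD243 vs AD196: 5
The smallest is 1, between AD157 and AD196.

1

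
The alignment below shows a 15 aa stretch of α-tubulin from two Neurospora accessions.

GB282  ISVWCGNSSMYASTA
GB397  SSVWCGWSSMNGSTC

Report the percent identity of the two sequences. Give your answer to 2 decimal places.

Differing sites — 1:I/S; 7:N/W; 11:Y/N; 12:A/G; 15:A/C.
10 of the 15 sites match, so the percent identity is 10/15 × 100 = 66.67%.

66.67%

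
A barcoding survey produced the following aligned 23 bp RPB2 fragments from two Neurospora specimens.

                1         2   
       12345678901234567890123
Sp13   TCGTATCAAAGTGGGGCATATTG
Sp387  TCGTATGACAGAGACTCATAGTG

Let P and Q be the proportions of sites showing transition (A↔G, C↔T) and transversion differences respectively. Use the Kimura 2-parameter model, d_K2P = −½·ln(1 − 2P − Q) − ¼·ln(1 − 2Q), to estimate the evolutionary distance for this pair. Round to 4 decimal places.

0.3981

Differing sites — 7:C/G (Tv); 9:A/C (Tv); 12:T/A (Tv); 14:G/A (Ti); 15:G/C (Tv); 16:G/T (Tv); 21:T/G (Tv).
Of the 7 differences, 1 transition and 6 transversions over 23 sites: P = 1/23 = 0.043478, Q = 6/23 = 0.260870.
d = −0.5·ln(0.652174) − 0.25·ln(0.478260) = −0.5·(-0.427444) − 0.25·(-0.737601) = 0.3981.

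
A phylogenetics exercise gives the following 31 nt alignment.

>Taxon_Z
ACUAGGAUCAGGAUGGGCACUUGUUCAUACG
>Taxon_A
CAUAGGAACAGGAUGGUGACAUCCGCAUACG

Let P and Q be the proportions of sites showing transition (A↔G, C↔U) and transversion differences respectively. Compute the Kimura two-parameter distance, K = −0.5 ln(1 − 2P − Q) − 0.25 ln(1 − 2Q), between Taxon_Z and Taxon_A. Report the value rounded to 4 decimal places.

Mismatches occur at site 1 (A↔C, transversion), site 2 (C↔A, transversion), site 8 (U↔A, transversion), site 17 (G↔U, transversion), site 18 (C↔G, transversion), site 21 (U↔A, transversion), site 23 (G↔C, transversion), site 24 (U↔C, transition), site 25 (U↔G, transversion).
Of the 9 differences, 1 transition and 8 transversions over 31 sites: P = 1/31 = 0.032258, Q = 8/31 = 0.258065.
d = −0.5·ln(0.677419) − 0.25·ln(0.483870) = −0.5·(-0.389465) − 0.25·(-0.725939) = 0.3762.

0.3762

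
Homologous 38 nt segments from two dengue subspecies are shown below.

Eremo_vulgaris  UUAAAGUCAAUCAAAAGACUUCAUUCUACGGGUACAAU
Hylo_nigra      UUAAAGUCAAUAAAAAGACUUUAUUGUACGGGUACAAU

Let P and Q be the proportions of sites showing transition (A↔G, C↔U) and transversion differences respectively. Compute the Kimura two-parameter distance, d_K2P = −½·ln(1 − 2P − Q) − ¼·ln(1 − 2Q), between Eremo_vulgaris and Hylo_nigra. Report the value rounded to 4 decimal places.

Mismatches occur at site 12 (C/A, transversion), site 22 (C/U, transition), site 26 (C/G, transversion).
Of the 3 differences, 1 transition and 2 transversions over 38 sites: P = 1/38 = 0.026316, Q = 2/38 = 0.052632.
d = −0.5·ln(0.894736) − 0.25·ln(0.894736) = −0.5·(-0.111227) − 0.25·(-0.111227) = 0.0834.

0.0834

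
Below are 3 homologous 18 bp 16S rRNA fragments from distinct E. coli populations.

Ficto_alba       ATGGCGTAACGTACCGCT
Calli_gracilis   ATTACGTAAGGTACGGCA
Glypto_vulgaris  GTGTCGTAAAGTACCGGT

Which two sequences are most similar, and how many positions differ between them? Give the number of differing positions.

Pairwise Hamming distances:
  Ficto_alba vs Calli_gracilis: 5
  Ficto_alba vs Glypto_vulgaris: 4
  Calli_gracilis vs Glypto_vulgaris: 7
The smallest is 4, between Ficto_alba and Glypto_vulgaris.

4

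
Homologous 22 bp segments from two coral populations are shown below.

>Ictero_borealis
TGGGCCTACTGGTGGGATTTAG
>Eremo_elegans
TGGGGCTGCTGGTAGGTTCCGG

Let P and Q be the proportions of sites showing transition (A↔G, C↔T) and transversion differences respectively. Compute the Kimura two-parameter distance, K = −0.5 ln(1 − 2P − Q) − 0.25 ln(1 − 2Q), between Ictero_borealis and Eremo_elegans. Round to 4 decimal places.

0.4444

Mismatches occur at site 5 (C/G, transversion), site 8 (A/G, transition), site 14 (G/A, transition), site 17 (A/T, transversion), site 19 (T/C, transition), site 20 (T/C, transition), site 21 (A/G, transition).
Of the 7 differences, 5 transitions and 2 transversions over 22 sites: P = 5/22 = 0.227273, Q = 2/22 = 0.090909.
d = −0.5·ln(0.454545) − 0.25·ln(0.818182) = −0.5·(-0.788458) − 0.25·(-0.200670) = 0.4444.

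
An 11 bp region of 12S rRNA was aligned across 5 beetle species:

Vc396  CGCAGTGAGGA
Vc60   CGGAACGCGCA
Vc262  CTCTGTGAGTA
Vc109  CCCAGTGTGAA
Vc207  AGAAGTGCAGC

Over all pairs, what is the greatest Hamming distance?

8

Pairwise Hamming distances:
  Vc396 vs Vc60: 5
  Vc396 vs Vc262: 3
  Vc396 vs Vc109: 3
  Vc396 vs Vc207: 5
  Vc60 vs Vc262: 7
  Vc60 vs Vc109: 6
  Vc60 vs Vc207: 7
  Vc262 vs Vc109: 4
  Vc262 vs Vc207: 8
  Vc109 vs Vc207: 7
The largest is 8, between Vc262 and Vc207.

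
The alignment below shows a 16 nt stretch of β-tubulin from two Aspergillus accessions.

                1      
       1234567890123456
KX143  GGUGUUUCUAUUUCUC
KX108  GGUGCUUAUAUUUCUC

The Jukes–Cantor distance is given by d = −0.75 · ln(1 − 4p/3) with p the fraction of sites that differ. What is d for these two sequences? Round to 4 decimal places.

The sequences differ at positions 5 (U/C), 8 (C/A).
p = 2/16 = 0.125000.
d = −0.75 · ln(1 − (4/3)·0.125000) = −0.75 · ln(0.833333) = −0.75 · (-0.182322) = 0.1367.

0.1367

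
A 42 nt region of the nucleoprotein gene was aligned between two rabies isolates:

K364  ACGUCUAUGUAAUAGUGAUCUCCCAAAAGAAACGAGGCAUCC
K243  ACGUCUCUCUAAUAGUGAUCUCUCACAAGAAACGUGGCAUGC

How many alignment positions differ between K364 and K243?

The sequences differ at positions 7 (A/C), 9 (G/C), 23 (C/U), 26 (A/C), 35 (A/U), 41 (C/G).
That gives 6 mismatches out of 42 aligned sites, so the Hamming distance is 6.

6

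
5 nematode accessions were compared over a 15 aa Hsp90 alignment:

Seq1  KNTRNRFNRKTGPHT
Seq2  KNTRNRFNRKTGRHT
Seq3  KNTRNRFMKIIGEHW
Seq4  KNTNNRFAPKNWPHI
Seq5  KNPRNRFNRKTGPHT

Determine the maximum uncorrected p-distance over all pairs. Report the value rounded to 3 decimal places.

Pairwise Hamming distances:
  Seq1 vs Seq2: 1
  Seq1 vs Seq3: 6
  Seq1 vs Seq4: 6
  Seq1 vs Seq5: 1
  Seq2 vs Seq3: 6
  Seq2 vs Seq4: 7
  Seq2 vs Seq5: 2
  Seq3 vs Seq4: 8
  Seq3 vs Seq5: 7
  Seq4 vs Seq5: 7
The largest is 8 mismatches, between Seq3 and Seq4; p = 8/15 = 0.533.

0.533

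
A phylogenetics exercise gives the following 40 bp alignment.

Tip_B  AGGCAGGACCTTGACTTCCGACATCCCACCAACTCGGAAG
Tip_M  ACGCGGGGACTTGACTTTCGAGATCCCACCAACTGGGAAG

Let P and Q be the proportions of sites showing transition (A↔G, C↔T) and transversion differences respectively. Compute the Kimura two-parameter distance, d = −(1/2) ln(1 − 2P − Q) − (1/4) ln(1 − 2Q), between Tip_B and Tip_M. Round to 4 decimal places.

0.1996

Mismatches occur at site 2 (G↔C, transversion), site 5 (A↔G, transition), site 8 (A↔G, transition), site 9 (C↔A, transversion), site 18 (C↔T, transition), site 22 (C↔G, transversion), site 35 (C↔G, transversion).
Of the 7 differences, 3 transitions and 4 transversions over 40 sites: P = 3/40 = 0.075000, Q = 4/40 = 0.100000.
d = −0.5·ln(0.750000) − 0.25·ln(0.800000) = −0.5·(-0.287682) − 0.25·(-0.223144) = 0.1996.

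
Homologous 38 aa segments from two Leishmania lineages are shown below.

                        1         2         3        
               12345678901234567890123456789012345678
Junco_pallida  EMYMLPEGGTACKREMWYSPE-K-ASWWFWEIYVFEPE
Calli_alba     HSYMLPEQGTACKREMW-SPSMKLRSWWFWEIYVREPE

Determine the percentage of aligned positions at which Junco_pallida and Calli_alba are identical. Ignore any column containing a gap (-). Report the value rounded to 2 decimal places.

82.86%

Excluding the 3 gap columns leaves 35 comparable sites.
Mismatches occur at site 1 (E/H), site 2 (M/S), site 8 (G/Q), site 21 (E/S), site 25 (A/R), site 35 (F/R).
29 of the 35 comparable sites match, so the percent identity is 29/35 × 100 = 82.86%.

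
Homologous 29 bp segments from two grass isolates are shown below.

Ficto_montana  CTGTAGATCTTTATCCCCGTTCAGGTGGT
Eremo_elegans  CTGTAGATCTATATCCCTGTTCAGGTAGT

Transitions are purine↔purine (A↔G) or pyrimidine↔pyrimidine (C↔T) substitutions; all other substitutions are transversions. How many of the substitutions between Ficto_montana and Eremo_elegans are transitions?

2

Mismatches occur at site 11 (T↔A, transversion), site 18 (C↔T, transition), site 27 (G↔A, transition).
Of the 3 differences, 2 transitions and 1 transversion, so the answer is 2.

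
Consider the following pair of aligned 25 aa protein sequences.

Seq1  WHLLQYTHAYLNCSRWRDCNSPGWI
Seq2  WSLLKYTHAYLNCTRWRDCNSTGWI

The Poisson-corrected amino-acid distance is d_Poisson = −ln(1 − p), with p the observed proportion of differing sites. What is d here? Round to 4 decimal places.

Differing sites — 2:H/S; 5:Q/K; 14:S/T; 22:P/T.
p = 4/25 = 0.160000.
d = −ln(1 − 0.160000) = −ln(0.840000) = 0.1744.

0.1744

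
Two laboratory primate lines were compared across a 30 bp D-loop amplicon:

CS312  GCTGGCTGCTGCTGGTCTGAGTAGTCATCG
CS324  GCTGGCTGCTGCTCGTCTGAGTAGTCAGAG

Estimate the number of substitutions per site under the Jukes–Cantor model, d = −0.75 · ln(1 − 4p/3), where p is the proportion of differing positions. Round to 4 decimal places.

Mismatches occur at site 14 (G↔C), site 28 (T↔G), site 29 (C↔A).
p = 3/30 = 0.100000.
d = −0.75 · ln(1 − (4/3)·0.100000) = −0.75 · ln(0.866667) = −0.75 · (-0.143100) = 0.1073.

0.1073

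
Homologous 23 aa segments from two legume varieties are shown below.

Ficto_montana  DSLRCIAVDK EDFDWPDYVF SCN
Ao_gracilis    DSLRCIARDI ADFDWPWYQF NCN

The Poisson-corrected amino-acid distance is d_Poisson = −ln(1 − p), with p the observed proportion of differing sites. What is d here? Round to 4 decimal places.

0.3023

Differing sites — 8:V/R; 10:K/I; 11:E/A; 17:D/W; 19:V/Q; 21:S/N.
p = 6/23 = 0.260870.
d = −ln(1 − 0.260870) = −ln(0.739130) = 0.3023.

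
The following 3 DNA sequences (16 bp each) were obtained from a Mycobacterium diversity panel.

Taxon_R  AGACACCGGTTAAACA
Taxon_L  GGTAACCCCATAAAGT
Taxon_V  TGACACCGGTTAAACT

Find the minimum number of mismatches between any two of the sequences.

2

Pairwise Hamming distances:
  Taxon_R vs Taxon_L: 8
  Taxon_R vs Taxon_V: 2
  Taxon_L vs Taxon_V: 7
The smallest is 2, between Taxon_R and Taxon_V.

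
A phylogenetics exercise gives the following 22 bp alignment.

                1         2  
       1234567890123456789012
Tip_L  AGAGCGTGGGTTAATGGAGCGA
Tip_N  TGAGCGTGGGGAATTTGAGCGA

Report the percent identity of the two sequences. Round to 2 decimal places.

77.27%

Mismatches occur at site 1 (A↔T), site 11 (T↔G), site 12 (T↔A), site 14 (A↔T), site 16 (G↔T).
17 of the 22 sites match, so the percent identity is 17/22 × 100 = 77.27%.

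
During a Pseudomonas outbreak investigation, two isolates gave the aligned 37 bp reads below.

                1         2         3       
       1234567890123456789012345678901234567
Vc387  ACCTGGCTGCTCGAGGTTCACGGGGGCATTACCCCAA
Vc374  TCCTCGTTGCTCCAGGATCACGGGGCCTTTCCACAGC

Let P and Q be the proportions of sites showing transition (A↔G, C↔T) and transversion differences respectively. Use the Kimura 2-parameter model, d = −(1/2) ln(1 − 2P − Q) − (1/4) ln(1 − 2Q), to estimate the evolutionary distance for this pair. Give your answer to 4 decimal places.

Mismatches occur at site 1 (A↔T, transversion), site 5 (G↔C, transversion), site 7 (C↔T, transition), site 13 (G↔C, transversion), site 17 (T↔A, transversion), site 26 (G↔C, transversion), site 28 (A↔T, transversion), site 31 (A↔C, transversion), site 33 (C↔A, transversion), site 35 (C↔A, transversion), site 36 (A↔G, transition), site 37 (A↔C, transversion).
Of the 12 differences, 2 transitions and 10 transversions over 37 sites: P = 2/37 = 0.054054, Q = 10/37 = 0.270270.
d = −0.5·ln(0.621622) − 0.25·ln(0.459460) = −0.5·(-0.475423) − 0.25·(-0.777703) = 0.4321.

0.4321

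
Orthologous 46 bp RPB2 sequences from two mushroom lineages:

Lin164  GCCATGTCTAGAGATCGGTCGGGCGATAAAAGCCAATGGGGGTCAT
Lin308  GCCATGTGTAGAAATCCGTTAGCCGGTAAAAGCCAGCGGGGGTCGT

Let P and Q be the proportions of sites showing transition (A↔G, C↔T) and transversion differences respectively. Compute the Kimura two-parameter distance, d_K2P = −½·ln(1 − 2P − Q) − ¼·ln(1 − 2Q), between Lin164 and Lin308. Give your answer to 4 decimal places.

0.2656

Mismatches occur at site 8 (C/G, transversion), site 13 (G/A, transition), site 17 (G/C, transversion), site 20 (C/T, transition), site 21 (G/A, transition), site 23 (G/C, transversion), site 26 (A/G, transition), site 36 (A/G, transition), site 37 (T/C, transition), site 45 (A/G, transition).
Of the 10 differences, 7 transitions and 3 transversions over 46 sites: P = 7/46 = 0.152174, Q = 3/46 = 0.065217.
d = −0.5·ln(0.630435) − 0.25·ln(0.869566) = −0.5·(-0.461345) − 0.25·(-0.139761) = 0.2656.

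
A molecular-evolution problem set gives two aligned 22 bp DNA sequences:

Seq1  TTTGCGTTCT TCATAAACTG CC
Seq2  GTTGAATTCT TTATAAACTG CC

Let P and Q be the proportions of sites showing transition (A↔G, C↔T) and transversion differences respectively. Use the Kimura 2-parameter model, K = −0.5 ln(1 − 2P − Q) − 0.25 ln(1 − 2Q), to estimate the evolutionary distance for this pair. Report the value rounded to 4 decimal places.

0.2094

The sequences differ at positions 1 (T/G, transversion), 5 (C/A, transversion), 6 (G/A, transition), 12 (C/T, transition).
Of the 4 differences, 2 transitions and 2 transversions over 22 sites: P = 2/22 = 0.090909, Q = 2/22 = 0.090909.
d = −0.5·ln(0.727273) − 0.25·ln(0.818182) = −0.5·(-0.318453) − 0.25·(-0.200670) = 0.2094.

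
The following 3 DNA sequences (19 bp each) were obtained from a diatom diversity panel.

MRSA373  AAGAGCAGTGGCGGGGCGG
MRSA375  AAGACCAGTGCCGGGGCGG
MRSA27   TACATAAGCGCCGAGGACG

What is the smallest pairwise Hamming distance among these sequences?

Pairwise Hamming distances:
  MRSA373 vs MRSA375: 2
  MRSA373 vs MRSA27: 9
  MRSA375 vs MRSA27: 8
The smallest is 2, between MRSA373 and MRSA375.

2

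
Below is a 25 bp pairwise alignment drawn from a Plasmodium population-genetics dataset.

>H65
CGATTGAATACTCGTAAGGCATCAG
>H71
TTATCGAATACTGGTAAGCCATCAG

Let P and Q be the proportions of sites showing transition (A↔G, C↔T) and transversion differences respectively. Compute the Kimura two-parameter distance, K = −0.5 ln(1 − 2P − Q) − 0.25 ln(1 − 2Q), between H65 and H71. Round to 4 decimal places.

Mismatches occur at site 1 (C→T, transition), site 2 (G→T, transversion), site 5 (T→C, transition), site 13 (C→G, transversion), site 19 (G→C, transversion).
Of the 5 differences, 2 transitions and 3 transversions over 25 sites: P = 2/25 = 0.080000, Q = 3/25 = 0.120000.
d = −0.5·ln(0.720000) − 0.25·ln(0.760000) = −0.5·(-0.328504) − 0.25·(-0.274437) = 0.2329.

0.2329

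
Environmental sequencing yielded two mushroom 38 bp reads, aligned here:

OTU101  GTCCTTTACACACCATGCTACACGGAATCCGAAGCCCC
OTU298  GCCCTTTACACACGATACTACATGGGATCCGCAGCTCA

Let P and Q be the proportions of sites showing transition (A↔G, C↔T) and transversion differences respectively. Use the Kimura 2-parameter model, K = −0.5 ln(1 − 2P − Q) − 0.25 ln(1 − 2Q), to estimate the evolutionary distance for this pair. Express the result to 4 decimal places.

Differing sites — 2:T/C (Ti); 14:C/G (Tv); 17:G/A (Ti); 23:C/T (Ti); 26:A/G (Ti); 32:A/C (Tv); 36:C/T (Ti); 38:C/A (Tv).
Of the 8 differences, 5 transitions and 3 transversions over 38 sites: P = 5/38 = 0.131579, Q = 3/38 = 0.078947.
d = −0.5·ln(0.657895) − 0.25·ln(0.842106) = −0.5·(-0.418710) − 0.25·(-0.171849) = 0.2523.

0.2523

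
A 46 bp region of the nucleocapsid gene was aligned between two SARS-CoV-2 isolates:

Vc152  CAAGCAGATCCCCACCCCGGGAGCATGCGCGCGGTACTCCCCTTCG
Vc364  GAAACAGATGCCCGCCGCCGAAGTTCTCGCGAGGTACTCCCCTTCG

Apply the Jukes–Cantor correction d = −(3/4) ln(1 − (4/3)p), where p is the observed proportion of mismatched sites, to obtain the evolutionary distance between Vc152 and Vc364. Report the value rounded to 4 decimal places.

0.3206

Mismatches occur at site 1 (C/G), site 4 (G/A), site 10 (C/G), site 14 (A/G), site 17 (C/G), site 19 (G/C), site 21 (G/A), site 24 (C/T), site 25 (A/T), site 26 (T/C), site 27 (G/T), site 32 (C/A).
p = 12/46 = 0.260870.
d = −0.75 · ln(1 − (4/3)·0.260870) = −0.75 · ln(0.652173) = −0.75 · (-0.427445) = 0.3206.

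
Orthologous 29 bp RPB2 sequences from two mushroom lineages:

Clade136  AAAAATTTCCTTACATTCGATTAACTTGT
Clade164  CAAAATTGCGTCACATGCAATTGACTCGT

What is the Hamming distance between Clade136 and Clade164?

8

The sequences differ at positions 1 (A/C), 8 (T/G), 10 (C/G), 12 (T/C), 17 (T/G), 19 (G/A), 23 (A/G), 27 (T/C).
That gives 8 mismatches out of 29 aligned sites, so the Hamming distance is 8.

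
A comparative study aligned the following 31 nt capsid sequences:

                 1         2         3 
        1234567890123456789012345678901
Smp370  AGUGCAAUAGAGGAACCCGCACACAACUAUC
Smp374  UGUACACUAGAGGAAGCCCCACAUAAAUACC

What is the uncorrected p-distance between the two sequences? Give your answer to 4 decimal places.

0.2581

Mismatches occur at site 1 (A/U), site 4 (G/A), site 7 (A/C), site 16 (C/G), site 19 (G/C), site 24 (C/U), site 27 (C/A), site 30 (U/C).
There are 8 differences over 31 sites, so p = 8/31 = 0.2581.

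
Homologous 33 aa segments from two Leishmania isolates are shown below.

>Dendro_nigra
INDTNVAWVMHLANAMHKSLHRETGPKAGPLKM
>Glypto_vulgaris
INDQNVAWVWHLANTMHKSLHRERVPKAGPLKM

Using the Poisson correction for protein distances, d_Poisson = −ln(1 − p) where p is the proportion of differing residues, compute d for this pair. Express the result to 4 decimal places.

0.1643

The sequences differ at positions 4 (T/Q), 10 (M/W), 15 (A/T), 24 (T/R), 25 (G/V).
p = 5/33 = 0.151515.
d = −ln(1 − 0.151515) = −ln(0.848485) = 0.1643.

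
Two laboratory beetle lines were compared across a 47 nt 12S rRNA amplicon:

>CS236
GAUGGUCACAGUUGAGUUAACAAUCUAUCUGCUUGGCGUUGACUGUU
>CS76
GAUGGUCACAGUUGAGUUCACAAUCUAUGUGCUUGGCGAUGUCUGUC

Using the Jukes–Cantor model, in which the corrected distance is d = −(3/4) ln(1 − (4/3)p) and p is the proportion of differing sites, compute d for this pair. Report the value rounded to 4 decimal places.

0.1147

Differing sites — 19:A/C; 29:C/G; 39:U/A; 42:A/U; 47:U/C.
p = 5/47 = 0.106383.
d = −0.75 · ln(1 − (4/3)·0.106383) = −0.75 · ln(0.858156) = −0.75 · (-0.152969) = 0.1147.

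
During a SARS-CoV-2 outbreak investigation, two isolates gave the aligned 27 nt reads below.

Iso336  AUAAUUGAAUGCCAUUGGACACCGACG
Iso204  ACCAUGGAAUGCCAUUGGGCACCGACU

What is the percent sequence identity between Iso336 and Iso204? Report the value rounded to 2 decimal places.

81.48%

Mismatches occur at site 2 (U→C), site 3 (A→C), site 6 (U→G), site 19 (A→G), site 27 (G→U).
22 of the 27 sites match, so the percent identity is 22/27 × 100 = 81.48%.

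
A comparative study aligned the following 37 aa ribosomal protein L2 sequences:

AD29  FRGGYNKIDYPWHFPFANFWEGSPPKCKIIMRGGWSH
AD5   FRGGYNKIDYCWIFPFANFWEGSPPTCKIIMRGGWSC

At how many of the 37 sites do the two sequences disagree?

4

Mismatches occur at site 11 (P↔C), site 13 (H↔I), site 26 (K↔T), site 37 (H↔C).
That gives 4 mismatches out of 37 aligned sites, so the Hamming distance is 4.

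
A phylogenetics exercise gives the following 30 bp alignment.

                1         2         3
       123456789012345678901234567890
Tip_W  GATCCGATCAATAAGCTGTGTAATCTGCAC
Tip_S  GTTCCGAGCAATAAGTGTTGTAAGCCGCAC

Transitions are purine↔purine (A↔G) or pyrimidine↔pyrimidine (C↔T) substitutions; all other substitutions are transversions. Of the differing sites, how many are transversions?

5

Differing sites — 2:A/T (Tv); 8:T/G (Tv); 16:C/T (Ti); 17:T/G (Tv); 18:G/T (Tv); 24:T/G (Tv); 26:T/C (Ti).
Of the 7 differences, 2 transitions and 5 transversions, so the answer is 5.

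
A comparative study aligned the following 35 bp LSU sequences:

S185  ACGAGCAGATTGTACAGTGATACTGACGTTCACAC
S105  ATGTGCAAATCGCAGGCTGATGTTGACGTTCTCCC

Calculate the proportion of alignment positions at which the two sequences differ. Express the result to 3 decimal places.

0.343

The sequences differ at positions 2 (C/T), 4 (A/T), 8 (G/A), 11 (T/C), 13 (T/C), 15 (C/G), 16 (A/G), 17 (G/C), 22 (A/G), 23 (C/T), 32 (A/T), 34 (A/C).
There are 12 differences over 35 sites, so p = 12/35 = 0.343.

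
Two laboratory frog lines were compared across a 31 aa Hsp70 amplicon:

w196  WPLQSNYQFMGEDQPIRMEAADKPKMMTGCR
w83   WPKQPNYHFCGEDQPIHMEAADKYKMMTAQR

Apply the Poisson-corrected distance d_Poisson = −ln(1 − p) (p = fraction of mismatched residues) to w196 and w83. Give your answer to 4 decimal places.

0.2985

Differing sites — 3:L/K; 5:S/P; 8:Q/H; 10:M/C; 17:R/H; 24:P/Y; 29:G/A; 30:C/Q.
p = 8/31 = 0.258065.
d = −ln(1 − 0.258065) = −ln(0.741935) = 0.2985.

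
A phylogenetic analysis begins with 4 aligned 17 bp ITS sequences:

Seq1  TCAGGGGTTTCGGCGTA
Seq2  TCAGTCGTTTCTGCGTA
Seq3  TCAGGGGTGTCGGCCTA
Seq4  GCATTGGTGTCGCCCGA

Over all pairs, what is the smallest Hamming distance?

Pairwise Hamming distances:
  Seq1 vs Seq2: 3
  Seq1 vs Seq3: 2
  Seq1 vs Seq4: 7
  Seq2 vs Seq3: 5
  Seq2 vs Seq4: 8
  Seq3 vs Seq4: 5
The smallest is 2, between Seq1 and Seq3.

2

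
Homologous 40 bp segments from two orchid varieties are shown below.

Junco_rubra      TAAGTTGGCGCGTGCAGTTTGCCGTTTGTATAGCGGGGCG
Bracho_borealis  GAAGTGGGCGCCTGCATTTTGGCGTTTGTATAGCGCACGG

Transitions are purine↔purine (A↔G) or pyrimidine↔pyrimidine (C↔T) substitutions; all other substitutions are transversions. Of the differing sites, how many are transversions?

The sequences differ at positions 1 (T/G, transversion), 6 (T/G, transversion), 12 (G/C, transversion), 17 (G/T, transversion), 22 (C/G, transversion), 36 (G/C, transversion), 37 (G/A, transition), 38 (G/C, transversion), 39 (C/G, transversion).
Of the 9 differences, 1 transition and 8 transversions, so the answer is 8.

8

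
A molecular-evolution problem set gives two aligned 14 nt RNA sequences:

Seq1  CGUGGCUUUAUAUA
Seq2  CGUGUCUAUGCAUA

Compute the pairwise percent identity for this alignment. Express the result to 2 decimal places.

71.43%

Mismatches occur at site 5 (G↔U), site 8 (U↔A), site 10 (A↔G), site 11 (U↔C).
10 of the 14 sites match, so the percent identity is 10/14 × 100 = 71.43%.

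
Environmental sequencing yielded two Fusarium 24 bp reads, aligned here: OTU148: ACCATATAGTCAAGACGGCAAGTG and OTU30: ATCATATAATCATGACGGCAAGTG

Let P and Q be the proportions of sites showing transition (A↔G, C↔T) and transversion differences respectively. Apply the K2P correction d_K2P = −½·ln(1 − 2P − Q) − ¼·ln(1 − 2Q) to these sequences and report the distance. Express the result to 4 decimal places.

Mismatches occur at site 2 (C→T, transition), site 9 (G→A, transition), site 13 (A→T, transversion).
Of the 3 differences, 2 transitions and 1 transversion over 24 sites: P = 2/24 = 0.083333, Q = 1/24 = 0.041667.
d = −0.5·ln(0.791667) − 0.25·ln(0.916666) = −0.5·(-0.233614) − 0.25·(-0.087012) = 0.1386.

0.1386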